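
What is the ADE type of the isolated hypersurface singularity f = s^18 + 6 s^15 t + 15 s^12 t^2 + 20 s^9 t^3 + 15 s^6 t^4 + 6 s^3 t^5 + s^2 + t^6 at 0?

A_5

The Hessian of f at 0 has rank 1. Corank 1: A-series; mu = 5 gives A_5.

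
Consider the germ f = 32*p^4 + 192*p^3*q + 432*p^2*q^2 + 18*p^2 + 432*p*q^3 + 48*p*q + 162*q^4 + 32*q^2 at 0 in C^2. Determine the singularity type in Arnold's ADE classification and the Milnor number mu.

Type A3, Milnor number mu = 3.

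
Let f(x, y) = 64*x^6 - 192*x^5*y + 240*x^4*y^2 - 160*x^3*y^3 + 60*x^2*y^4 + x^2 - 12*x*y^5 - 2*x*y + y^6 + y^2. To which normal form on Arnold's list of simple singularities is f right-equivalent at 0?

A5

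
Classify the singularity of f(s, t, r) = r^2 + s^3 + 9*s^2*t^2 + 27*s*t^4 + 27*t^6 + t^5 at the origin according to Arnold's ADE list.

E_8

The Hessian of f at 0 has rank 1. Corank 2; j^3 = s^3 is a perfect cube, so E-series; the 5-jet and mu = 8 give E_8.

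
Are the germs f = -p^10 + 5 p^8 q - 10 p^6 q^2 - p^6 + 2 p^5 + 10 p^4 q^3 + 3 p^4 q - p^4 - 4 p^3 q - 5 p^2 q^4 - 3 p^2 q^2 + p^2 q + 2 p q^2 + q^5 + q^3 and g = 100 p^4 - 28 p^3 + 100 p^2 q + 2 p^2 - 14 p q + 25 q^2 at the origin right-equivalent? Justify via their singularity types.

No.

The Hessian of f at 0 has rank 0. Corank 2; j^3 = q*(p + q)^2 has shape L^2 M (L != M), so D-series; mu = 6 gives D_6. The Hessian of g at 0 has rank 2. Corank 0: nondegenerate Morse point, so A_1. f is D_6 but g is A_1, hence not right-equivalent.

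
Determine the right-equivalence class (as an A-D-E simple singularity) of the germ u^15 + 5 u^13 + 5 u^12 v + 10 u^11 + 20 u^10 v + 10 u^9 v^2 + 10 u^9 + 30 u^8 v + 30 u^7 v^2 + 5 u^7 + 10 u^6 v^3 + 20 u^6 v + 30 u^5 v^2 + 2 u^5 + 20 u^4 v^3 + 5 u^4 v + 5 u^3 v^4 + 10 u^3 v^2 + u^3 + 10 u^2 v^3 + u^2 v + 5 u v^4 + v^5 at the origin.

D_6

The Hessian of f at 0 has rank 0. Corank 2; j^3 = u^2*(u + v) has shape L^2 M (L != M), so D-series; mu = 6 gives D_6.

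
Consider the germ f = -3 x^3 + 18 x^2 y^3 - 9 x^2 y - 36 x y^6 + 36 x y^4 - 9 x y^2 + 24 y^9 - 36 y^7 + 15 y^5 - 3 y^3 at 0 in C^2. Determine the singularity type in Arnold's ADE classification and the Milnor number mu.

Type E_8, Milnor number mu = 8.

The Hessian of f at 0 is [[0, 0], [0, 0]] with rank 0, so corank 2. A Groebner basis of the Jacobian ideal J(f) in C{x,y} is {-x^2/4 + x*y^3 - x*y/2 - y^2/4, y^4, x^3 - 3*x*y^2 - 2*y^3, x^2*y + 2*x*y^2 + y^3}; counting standard monomials gives mu = 8. Corank 2; j^3 = -3*(x + y)^3 is a perfect cube, so E-series; the 5-jet and mu = 8 give E_8.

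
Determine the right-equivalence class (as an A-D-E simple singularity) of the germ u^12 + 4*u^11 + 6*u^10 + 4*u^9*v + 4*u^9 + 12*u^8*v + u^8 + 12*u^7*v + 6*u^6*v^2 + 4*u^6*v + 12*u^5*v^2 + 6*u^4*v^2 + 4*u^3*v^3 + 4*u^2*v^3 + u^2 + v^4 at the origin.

A_3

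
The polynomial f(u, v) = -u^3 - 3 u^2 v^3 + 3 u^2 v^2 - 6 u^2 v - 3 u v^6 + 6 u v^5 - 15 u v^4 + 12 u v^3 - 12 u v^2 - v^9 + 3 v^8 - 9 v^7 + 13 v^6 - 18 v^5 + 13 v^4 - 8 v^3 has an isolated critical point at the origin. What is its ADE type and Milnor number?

The Hessian of f at 0 has rank 0. Corank 2; j^3 = -(u + 2*v)^3 is a perfect cube, so E-series; the 4-jet and mu = 6 give E_6.

Type E_{6}, Milnor number mu = 6.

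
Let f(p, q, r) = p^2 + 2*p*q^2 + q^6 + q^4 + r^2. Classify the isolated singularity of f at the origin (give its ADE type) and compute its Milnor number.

Type A5, Milnor number mu = 5.

The Hessian of f at 0 has rank 2. Corank 1: A-series; mu = 5 gives A_5.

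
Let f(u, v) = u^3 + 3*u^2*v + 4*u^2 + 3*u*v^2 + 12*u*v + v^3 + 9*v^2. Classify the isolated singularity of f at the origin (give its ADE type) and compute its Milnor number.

Type A2, Milnor number mu = 2.

The Hessian of f at 0 is [[8, 12], [12, 18]] with rank 1, so corank 1. A Groebner basis of the Jacobian ideal J(f) in C{u,v} is {v^2, u + 3*v/2}; counting standard monomials gives mu = 2. Corank 1: A-series; mu = 2 gives A_2.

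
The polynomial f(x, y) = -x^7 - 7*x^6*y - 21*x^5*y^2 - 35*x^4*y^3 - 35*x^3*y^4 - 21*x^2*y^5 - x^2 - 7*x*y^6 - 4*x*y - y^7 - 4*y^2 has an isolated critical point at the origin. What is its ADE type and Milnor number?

Type A_6, Milnor number mu = 6.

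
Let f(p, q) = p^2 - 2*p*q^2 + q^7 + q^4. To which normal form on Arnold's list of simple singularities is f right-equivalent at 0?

The Hessian of f at 0 has rank 1. Corank 1: A-series; mu = 6 gives A_6.

A_6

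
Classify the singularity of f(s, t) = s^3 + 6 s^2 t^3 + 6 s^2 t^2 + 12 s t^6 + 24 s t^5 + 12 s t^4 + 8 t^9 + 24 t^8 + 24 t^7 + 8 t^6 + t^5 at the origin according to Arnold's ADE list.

E_8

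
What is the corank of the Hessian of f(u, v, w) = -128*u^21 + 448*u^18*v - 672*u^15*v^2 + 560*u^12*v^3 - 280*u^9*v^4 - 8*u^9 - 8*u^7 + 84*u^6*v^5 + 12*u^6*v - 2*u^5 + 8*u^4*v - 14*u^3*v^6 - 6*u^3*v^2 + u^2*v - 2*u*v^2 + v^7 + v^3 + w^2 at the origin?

2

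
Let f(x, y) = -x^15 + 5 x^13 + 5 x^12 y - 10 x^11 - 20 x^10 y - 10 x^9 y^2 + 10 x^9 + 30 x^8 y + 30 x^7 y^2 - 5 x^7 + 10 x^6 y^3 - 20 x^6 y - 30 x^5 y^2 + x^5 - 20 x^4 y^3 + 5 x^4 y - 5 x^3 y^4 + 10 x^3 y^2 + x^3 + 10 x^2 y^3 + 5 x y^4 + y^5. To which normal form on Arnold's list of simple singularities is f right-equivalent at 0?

The Hessian of f at 0 has rank 0. Corank 2; j^3 = x^3 is a perfect cube, so E-series; the 5-jet and mu = 8 give E_8.

E_8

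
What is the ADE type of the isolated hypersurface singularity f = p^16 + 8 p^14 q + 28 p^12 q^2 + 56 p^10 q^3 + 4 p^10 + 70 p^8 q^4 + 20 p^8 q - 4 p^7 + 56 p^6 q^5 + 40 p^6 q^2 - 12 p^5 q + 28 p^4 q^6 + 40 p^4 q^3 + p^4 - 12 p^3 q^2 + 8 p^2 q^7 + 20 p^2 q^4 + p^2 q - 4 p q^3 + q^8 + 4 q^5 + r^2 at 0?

D_9

The Hessian of f at 0 is [[0, 0, 0], [0, 0, 0], [0, 0, 2]] with rank 1, so corank 2. A Groebner basis of the Jacobian ideal J(f) in C{p,q,r} is {p^2*q^2 - p*q/4 + q^3/2, -p^2*q/2 + p*q^3, p^2/3 - 7*p*q^2/6 + q^4, p^3 - p*q/2 + q^3, r}; counting standard monomials gives mu = 9. Corank 2; j^3 = p^2*q has shape L^2 M (L != M), so D-series; mu = 9 gives D_9.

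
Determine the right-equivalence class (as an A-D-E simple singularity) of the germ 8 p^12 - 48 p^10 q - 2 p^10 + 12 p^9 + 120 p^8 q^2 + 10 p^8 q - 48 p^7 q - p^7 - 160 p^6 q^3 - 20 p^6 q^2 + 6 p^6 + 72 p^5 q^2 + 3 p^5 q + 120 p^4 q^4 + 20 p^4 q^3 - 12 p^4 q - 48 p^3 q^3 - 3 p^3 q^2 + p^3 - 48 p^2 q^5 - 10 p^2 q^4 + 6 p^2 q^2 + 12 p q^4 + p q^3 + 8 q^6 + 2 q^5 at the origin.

E7

The Hessian of f at 0 has rank 0. Corank 2; j^3 = p^3 is a perfect cube, so E-series; the 4-jet and mu = 7 give E_7.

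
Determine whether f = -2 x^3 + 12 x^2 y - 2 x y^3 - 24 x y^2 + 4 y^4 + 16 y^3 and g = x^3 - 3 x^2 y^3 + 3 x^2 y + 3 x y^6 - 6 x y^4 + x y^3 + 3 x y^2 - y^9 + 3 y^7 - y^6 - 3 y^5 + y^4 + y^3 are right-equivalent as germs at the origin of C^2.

Yes.

The Hessian of f at 0 has rank 0. Corank 2; j^3 = -2*(x - 2*y)^3 is a perfect cube, so E-series; the 4-jet and mu = 7 give E_7. The Hessian of g at 0 has rank 0. Corank 2; j^3 = (x + y)^3 is a perfect cube, so E-series; the 4-jet and mu = 7 give E_7. Both have type E_7, hence right-equivalent.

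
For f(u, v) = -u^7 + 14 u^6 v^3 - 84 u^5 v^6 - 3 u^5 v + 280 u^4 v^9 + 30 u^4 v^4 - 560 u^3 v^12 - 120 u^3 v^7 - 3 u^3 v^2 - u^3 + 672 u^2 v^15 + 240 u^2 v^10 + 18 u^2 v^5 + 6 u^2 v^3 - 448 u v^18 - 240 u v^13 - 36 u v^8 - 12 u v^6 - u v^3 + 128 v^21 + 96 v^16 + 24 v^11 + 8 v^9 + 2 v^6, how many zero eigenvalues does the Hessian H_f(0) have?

2

The Hessian at 0 is [[0, 0], [0, 0]] of rank 0; hence corank 2.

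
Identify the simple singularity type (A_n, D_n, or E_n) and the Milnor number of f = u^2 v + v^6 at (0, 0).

Type D_7, Milnor number mu = 7.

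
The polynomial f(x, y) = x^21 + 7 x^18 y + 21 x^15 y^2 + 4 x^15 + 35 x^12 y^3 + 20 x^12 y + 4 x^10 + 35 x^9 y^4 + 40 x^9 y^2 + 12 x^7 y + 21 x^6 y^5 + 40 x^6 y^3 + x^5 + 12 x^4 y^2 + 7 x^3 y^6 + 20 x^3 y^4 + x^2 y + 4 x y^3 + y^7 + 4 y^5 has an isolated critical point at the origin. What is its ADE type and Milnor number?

Type D8, Milnor number mu = 8.

The Hessian of f at 0 has rank 0. Corank 2; j^3 = x^2*y has shape L^2 M (L != M), so D-series; mu = 8 gives D_8.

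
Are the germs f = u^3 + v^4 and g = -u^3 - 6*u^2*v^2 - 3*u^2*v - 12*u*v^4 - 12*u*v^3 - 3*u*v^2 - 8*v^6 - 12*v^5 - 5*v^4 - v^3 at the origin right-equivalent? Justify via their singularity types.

The Hessian of f at 0 has rank 0. Corank 2; j^3 = u^3 is a perfect cube, so E-series; the 4-jet and mu = 6 give E_6. The Hessian of g at 0 has rank 0. Corank 2; j^3 = -(u + v)^3 is a perfect cube, so E-series; the 4-jet and mu = 6 give E_6. Both have type E_6, hence right-equivalent.

Yes.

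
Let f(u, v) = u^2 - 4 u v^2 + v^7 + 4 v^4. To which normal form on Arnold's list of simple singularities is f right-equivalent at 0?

The Hessian of f at 0 has rank 1. Corank 1: A-series; mu = 6 gives A_6.

A6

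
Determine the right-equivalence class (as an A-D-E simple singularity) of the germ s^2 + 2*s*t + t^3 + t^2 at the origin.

The Hessian of f at 0 is [[2, 2], [2, 2]] with rank 1, so corank 1. A Groebner basis of the Jacobian ideal J(f) in C{s,t} is {t^2, s + t}; counting standard monomials gives mu = 2. Corank 1: A-series; mu = 2 gives A_2.

A_2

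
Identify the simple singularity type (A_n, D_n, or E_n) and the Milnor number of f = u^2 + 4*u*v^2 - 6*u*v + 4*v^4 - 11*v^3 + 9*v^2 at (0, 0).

The Hessian of f at 0 is [[2, -6], [-6, 18]] with rank 1, so corank 1. A Groebner basis of the Jacobian ideal J(f) in C{u,v} is {v^2, u - 3*v}; counting standard monomials gives mu = 2. Corank 1: A-series; mu = 2 gives A_2.

Type A_2, Milnor number mu = 2.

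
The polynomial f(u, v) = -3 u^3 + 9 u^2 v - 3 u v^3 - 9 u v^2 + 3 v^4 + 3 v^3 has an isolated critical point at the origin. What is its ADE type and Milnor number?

Type E7, Milnor number mu = 7.

The Hessian of f at 0 has rank 0. Corank 2; j^3 = -3*(u - v)^3 is a perfect cube, so E-series; the 4-jet and mu = 7 give E_7.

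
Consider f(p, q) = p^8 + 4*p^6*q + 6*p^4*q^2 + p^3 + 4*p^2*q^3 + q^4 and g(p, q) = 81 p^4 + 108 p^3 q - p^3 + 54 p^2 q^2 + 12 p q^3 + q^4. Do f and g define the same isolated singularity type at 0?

Yes.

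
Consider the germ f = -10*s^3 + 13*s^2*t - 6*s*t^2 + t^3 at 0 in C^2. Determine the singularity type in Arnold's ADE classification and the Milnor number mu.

Type D_{4}, Milnor number mu = 4.

The Hessian of f at 0 is [[0, 0], [0, 0]] with rank 0, so corank 2. A Groebner basis of the Jacobian ideal J(f) in C{s,t} is {t^3, s^2 - 3*t^2/11, s*t - 6*t^2/11}; counting standard monomials gives mu = 4. Corank 2; j^3 = -(2*s - t)*(5*s^2 - 4*s*t + t^2) splits into three distinct lines over C (the quadratic factor has nonzero discriminant), so D_4.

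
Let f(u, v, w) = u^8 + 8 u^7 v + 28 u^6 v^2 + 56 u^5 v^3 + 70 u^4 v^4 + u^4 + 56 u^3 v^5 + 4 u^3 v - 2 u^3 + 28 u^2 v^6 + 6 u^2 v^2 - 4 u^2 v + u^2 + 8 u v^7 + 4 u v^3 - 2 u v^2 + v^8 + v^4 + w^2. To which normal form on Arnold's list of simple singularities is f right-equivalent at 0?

The Hessian of f at 0 has rank 2. Corank 1: A-series; mu = 7 gives A_7.

A_7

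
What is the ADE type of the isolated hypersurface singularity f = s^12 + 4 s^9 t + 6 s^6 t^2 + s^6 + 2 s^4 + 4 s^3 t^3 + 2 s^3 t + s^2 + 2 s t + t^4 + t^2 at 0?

A3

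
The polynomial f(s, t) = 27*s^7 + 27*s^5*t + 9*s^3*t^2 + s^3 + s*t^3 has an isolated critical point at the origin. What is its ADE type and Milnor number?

The Hessian of f at 0 is [[0, 0], [0, 0]] with rank 0, so corank 2. A Groebner basis of the Jacobian ideal J(f) in C{s,t} is {s^3, s*t^2, 3*s^2 + t^3}; counting standard monomials gives mu = 7. Corank 2; j^3 = s^3 is a perfect cube, so E-series; the 4-jet and mu = 7 give E_7.

Type E_7, Milnor number mu = 7.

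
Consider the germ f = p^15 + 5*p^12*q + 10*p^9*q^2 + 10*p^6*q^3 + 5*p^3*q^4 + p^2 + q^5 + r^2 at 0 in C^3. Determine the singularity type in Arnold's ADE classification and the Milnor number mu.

The Hessian of f at 0 has rank 2. Corank 1: A-series; mu = 4 gives A_4.

Type A_4, Milnor number mu = 4.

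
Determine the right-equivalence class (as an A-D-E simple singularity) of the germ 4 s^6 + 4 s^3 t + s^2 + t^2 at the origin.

A_1

The Hessian of f at 0 has rank 2. Corank 0: nondegenerate Morse point, so A_1.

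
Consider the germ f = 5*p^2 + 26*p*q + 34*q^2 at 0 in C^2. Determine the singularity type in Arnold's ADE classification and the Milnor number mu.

Type A1, Milnor number mu = 1.

The Hessian of f at 0 is [[10, 26], [26, 68]] with rank 2, so corank 0. A Groebner basis of the Jacobian ideal J(f) in C{p,q} is {p, q}; counting standard monomials gives mu = 1. Corank 0: nondegenerate Morse point, so A_1.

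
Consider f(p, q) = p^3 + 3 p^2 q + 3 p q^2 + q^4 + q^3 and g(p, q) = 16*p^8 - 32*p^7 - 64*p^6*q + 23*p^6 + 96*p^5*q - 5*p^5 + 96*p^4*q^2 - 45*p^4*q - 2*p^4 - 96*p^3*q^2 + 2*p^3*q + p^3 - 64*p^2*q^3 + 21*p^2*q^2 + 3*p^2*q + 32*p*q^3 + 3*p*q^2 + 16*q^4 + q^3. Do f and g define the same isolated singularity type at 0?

Yes.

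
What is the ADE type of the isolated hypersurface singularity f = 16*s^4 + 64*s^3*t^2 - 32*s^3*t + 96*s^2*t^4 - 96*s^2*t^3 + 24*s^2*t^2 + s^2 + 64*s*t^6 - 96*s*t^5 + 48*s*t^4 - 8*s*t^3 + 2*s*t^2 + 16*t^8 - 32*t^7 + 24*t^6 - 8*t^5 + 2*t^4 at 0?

The Hessian of f at 0 has rank 1. Corank 1: A-series; mu = 3 gives A_3.

A3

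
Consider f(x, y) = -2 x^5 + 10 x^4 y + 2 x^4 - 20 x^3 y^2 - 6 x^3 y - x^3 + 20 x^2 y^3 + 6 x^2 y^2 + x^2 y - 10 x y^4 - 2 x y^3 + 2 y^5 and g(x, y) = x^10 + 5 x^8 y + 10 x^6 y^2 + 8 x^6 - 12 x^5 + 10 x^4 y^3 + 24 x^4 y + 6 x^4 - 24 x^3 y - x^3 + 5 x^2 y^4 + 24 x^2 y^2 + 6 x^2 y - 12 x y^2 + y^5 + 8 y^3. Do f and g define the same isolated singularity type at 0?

No.

The Hessian of f at 0 has rank 0. Corank 2; j^3 = -x^2*(x - y) has shape L^2 M (L != M), so D-series; mu = 6 gives D_6. The Hessian of g at 0 has rank 0. Corank 2; j^3 = -(x - 2*y)^3 is a perfect cube, so E-series; the 5-jet and mu = 8 give E_8. f is D_6 but g is E_8, hence not right-equivalent.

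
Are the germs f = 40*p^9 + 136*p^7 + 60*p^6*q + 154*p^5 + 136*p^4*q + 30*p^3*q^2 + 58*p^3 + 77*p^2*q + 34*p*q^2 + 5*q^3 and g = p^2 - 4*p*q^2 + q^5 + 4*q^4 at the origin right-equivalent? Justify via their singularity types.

The Hessian of f at 0 is [[0, 0], [0, 0]] with rank 0, so corank 2. A Groebner basis of the Jacobian ideal J(f) in C{p,q} is {q^3, p^2 - q^2/13, p*q + 4*q^2/13}; counting standard monomials gives mu = 4. Corank 2; j^3 = (2*p + q)*(29*p^2 + 24*p*q + 5*q^2) splits into three distinct lines over C (the quadratic factor has nonzero discriminant), so D_4. The Hessian of g at 0 is [[2, 0], [0, 0]] with rank 1, so corank 1. A Groebner basis of the Jacobian ideal J(g) in C{p,q} is {p^2, -p/2 + q^2}; counting standard monomials gives mu = 4. Corank 1: A-series; mu = 4 gives A_4. f is D_4 but g is A_4, hence not right-equivalent.

No.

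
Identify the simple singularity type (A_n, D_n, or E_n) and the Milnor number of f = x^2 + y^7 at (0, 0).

Type A_6, Milnor number mu = 6.

The Hessian of f at 0 has rank 1. Corank 1: A-series; mu = 6 gives A_6.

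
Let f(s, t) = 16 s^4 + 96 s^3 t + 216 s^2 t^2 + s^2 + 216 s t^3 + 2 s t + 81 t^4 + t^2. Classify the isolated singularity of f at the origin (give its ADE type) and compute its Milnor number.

Type A3, Milnor number mu = 3.

The Hessian of f at 0 is [[2, 2], [2, 2]] with rank 1, so corank 1. A Groebner basis of the Jacobian ideal J(f) in C{s,t} is {t^3, s + t}; counting standard monomials gives mu = 3. Corank 1: A-series; mu = 3 gives A_3.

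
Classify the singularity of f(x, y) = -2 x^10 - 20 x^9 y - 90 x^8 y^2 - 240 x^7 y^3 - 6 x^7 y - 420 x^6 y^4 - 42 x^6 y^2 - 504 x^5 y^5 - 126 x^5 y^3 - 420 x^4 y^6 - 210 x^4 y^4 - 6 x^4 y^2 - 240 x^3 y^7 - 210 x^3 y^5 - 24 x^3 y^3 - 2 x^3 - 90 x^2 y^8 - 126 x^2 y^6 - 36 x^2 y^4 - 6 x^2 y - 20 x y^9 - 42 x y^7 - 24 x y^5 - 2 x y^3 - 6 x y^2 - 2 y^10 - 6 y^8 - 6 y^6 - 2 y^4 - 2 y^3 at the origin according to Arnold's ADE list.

The Hessian of f at 0 is [[0, 0], [0, 0]] with rank 0, so corank 2. A Groebner basis of the Jacobian ideal J(f) in C{x,y} is {x^3 + 3*x^2*y + 6*x^2 + 12*x*y + 6*y^2, -3*x^2 + x*y^2 - 6*x*y - 3*y^2, 3*x^2 + 6*x*y + y^3 + 3*y^2}; counting standard monomials gives mu = 7. Corank 2; j^3 = -2*(x + y)^3 is a perfect cube, so E-series; the 4-jet and mu = 7 give E_7.

E7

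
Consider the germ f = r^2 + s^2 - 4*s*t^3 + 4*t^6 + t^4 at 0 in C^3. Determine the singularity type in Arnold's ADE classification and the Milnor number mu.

The Hessian of f at 0 has rank 2. Corank 1: A-series; mu = 3 gives A_3.

Type A3, Milnor number mu = 3.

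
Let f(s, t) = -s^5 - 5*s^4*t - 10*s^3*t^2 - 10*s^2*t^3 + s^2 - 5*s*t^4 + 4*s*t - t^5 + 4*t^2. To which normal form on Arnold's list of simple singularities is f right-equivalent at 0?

A4

The Hessian of f at 0 is [[2, 4], [4, 8]] with rank 1, so corank 1. A Groebner basis of the Jacobian ideal J(f) in C{s,t} is {t^4, s + 2*t}; counting standard monomials gives mu = 4. Corank 1: A-series; mu = 4 gives A_4.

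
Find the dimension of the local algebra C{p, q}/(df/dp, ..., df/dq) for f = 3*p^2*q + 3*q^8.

The Hessian of f at 0 is [[0, 0], [0, 0]] with rank 0, so corank 2. A Groebner basis of the Jacobian ideal J(f) in C{p,q} is {p^2/8 + q^7, p^3, p*q}; counting standard monomials gives mu = 9. Corank 2; j^3 = 3*p^2*q has shape L^2 M (L != M), so D-series; mu = 9 gives D_9.

9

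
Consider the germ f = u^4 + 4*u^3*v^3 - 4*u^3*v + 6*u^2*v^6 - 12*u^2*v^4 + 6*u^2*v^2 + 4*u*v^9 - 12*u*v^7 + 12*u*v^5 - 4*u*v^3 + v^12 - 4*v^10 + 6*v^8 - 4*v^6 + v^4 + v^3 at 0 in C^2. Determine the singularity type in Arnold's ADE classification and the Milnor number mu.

Type E_6, Milnor number mu = 6.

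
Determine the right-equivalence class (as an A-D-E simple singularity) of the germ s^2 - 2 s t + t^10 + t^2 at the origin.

A9

The Hessian of f at 0 has rank 1. Corank 1: A-series; mu = 9 gives A_9.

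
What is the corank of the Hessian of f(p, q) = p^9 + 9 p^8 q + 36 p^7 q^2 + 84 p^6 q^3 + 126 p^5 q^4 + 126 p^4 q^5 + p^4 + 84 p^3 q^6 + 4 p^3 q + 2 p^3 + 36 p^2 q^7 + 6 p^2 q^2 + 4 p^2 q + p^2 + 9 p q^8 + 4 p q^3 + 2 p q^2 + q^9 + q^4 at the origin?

1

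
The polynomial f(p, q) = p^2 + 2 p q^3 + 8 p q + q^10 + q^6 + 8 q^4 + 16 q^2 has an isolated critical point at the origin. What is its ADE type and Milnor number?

Type A_9, Milnor number mu = 9.

The Hessian of f at 0 has rank 1. Corank 1: A-series; mu = 9 gives A_9.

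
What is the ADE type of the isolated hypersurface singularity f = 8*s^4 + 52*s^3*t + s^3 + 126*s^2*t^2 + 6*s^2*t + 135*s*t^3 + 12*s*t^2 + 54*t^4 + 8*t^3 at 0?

E_{7}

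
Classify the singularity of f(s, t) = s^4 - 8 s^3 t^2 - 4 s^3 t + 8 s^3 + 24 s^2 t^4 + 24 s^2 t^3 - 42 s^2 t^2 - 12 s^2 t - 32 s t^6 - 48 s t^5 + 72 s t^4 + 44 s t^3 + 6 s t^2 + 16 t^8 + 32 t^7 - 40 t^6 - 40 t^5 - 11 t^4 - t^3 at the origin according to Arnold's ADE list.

The Hessian of f at 0 is [[0, 0], [0, 0]] with rank 0, so corank 2. A Groebner basis of the Jacobian ideal J(f) in C{s,t} is {s^3 - 3*s^2/8 + 3*s*t/8 - 3*t^2/32, s^2*t - 5*s^2/8 + 5*s*t/8 - 5*t^2/32, -s^2 + s*t^2 + s*t - t^2/4, -3*s^2/2 + 3*s*t/2 + t^3 - 3*t^2/8}; counting standard monomials gives mu = 6. Corank 2; j^3 = (2*s - t)^3 is a perfect cube, so E-series; the 4-jet and mu = 6 give E_6.

E_{6}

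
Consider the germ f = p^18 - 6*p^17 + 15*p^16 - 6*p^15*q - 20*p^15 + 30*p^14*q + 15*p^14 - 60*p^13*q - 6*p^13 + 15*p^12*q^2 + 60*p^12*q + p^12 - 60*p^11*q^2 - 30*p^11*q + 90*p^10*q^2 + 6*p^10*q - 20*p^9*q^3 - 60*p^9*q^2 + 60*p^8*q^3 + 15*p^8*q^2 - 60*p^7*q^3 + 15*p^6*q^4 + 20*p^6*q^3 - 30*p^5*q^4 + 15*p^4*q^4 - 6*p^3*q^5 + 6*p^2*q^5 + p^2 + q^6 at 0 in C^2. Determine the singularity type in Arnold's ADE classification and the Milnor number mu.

The Hessian of f at 0 has rank 1. Corank 1: A-series; mu = 5 gives A_5.

Type A5, Milnor number mu = 5.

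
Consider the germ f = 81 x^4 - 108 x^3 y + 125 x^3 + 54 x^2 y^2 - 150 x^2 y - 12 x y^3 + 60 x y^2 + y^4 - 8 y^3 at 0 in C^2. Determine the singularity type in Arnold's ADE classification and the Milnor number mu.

Type E6, Milnor number mu = 6.

The Hessian of f at 0 has rank 0. Corank 2; j^3 = (5*x - 2*y)^3 is a perfect cube, so E-series; the 4-jet and mu = 6 give E_6.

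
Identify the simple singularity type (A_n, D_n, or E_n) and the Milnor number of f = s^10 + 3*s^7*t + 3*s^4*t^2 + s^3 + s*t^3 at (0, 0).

Type E_{7}, Milnor number mu = 7.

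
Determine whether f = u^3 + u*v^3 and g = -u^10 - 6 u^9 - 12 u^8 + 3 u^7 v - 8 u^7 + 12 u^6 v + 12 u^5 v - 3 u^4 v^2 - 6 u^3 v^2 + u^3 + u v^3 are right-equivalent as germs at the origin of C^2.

The Hessian of f at 0 has rank 0. Corank 2; j^3 = u^3 is a perfect cube, so E-series; the 4-jet and mu = 7 give E_7. The Hessian of g at 0 has rank 0. Corank 2; j^3 = u^3 is a perfect cube, so E-series; the 4-jet and mu = 7 give E_7. Both have type E_7, hence right-equivalent.

Yes.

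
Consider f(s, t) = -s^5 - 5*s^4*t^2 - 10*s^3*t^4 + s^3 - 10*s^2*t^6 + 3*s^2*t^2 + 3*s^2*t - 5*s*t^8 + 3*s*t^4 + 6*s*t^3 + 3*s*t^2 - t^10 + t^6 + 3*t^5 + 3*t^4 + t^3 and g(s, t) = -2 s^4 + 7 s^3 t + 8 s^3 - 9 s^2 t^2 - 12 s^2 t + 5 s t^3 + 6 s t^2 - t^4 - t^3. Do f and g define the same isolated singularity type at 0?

No.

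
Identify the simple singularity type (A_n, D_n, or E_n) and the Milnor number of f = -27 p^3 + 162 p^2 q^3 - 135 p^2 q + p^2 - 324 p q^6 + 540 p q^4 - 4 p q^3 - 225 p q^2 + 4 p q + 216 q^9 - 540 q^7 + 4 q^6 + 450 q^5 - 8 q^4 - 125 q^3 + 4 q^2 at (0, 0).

Type A_2, Milnor number mu = 2.

The Hessian of f at 0 has rank 1. Corank 1: A-series; mu = 2 gives A_2.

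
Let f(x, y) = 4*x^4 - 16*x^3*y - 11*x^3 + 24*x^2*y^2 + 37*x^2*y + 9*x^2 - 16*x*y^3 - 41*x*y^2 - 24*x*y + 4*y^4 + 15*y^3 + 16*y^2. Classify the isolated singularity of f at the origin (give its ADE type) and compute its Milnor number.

Type A2, Milnor number mu = 2.

The Hessian of f at 0 is [[18, -24], [-24, 32]] with rank 1, so corank 1. A Groebner basis of the Jacobian ideal J(f) in C{x,y} is {y^2, x - 4*y/3}; counting standard monomials gives mu = 2. Corank 1: A-series; mu = 2 gives A_2.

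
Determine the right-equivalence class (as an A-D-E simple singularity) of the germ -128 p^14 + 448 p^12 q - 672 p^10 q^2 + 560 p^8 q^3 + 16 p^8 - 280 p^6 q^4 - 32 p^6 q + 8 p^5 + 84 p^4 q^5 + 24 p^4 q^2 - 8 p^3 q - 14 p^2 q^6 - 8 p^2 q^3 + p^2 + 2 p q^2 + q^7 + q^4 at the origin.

A6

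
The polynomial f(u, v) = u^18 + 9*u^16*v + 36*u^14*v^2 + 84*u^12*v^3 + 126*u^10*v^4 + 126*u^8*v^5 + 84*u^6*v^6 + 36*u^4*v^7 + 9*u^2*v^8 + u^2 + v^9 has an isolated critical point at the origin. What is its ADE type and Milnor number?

Type A8, Milnor number mu = 8.

The Hessian of f at 0 is [[2, 0], [0, 0]] with rank 1, so corank 1. A Groebner basis of the Jacobian ideal J(f) in C{u,v} is {v^8, u}; counting standard monomials gives mu = 8. Corank 1: A-series; mu = 8 gives A_8.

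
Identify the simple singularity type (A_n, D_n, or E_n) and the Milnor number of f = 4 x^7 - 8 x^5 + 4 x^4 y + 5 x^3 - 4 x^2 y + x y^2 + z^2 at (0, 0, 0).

The Hessian of f at 0 has rank 1. Corank 2; j^3 = x*(5*x^2 - 4*x*y + y^2) splits into three distinct lines over C (the quadratic factor has nonzero discriminant), so D_4.

Type D4, Milnor number mu = 4.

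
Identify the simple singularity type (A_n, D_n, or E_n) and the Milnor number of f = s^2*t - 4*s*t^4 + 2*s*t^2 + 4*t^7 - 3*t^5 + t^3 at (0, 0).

Type D6, Milnor number mu = 6.

The Hessian of f at 0 has rank 0. Corank 2; j^3 = t*(s + t)^2 has shape L^2 M (L != M), so D-series; mu = 6 gives D_6.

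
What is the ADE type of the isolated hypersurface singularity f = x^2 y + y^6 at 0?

The Hessian of f at 0 has rank 0. Corank 2; j^3 = x^2*y has shape L^2 M (L != M), so D-series; mu = 7 gives D_7.

D_{7}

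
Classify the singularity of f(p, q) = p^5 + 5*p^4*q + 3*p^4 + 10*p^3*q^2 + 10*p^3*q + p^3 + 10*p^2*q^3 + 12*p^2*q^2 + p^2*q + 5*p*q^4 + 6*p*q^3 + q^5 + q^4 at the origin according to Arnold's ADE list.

D5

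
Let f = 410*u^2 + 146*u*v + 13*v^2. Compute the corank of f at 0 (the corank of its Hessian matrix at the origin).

Hessian at 0 has rank 2.

0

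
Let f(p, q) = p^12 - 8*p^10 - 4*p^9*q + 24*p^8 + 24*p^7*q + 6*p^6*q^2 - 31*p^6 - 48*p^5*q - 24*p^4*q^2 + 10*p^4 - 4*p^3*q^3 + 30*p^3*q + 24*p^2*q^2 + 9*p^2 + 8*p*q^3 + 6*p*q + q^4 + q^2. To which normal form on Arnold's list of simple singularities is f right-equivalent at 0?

A_3

The Hessian of f at 0 has rank 1. Corank 1: A-series; mu = 3 gives A_3.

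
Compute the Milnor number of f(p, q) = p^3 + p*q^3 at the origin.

The Hessian of f at 0 is [[0, 0], [0, 0]] with rank 0, so corank 2. A Groebner basis of the Jacobian ideal J(f) in C{p,q} is {p^3, p*q^2, 3*p^2 + q^3}; counting standard monomials gives mu = 7. Corank 2; j^3 = p^3 is a perfect cube, so E-series; the 4-jet and mu = 7 give E_7.

7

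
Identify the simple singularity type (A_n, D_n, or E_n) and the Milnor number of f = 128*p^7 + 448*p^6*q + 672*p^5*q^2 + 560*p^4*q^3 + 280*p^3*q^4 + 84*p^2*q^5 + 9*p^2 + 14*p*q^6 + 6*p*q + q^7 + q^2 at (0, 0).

The Hessian of f at 0 is [[18, 6], [6, 2]] with rank 1, so corank 1. A Groebner basis of the Jacobian ideal J(f) in C{p,q} is {q^6, p + q/3}; counting standard monomials gives mu = 6. Corank 1: A-series; mu = 6 gives A_6.

Type A6, Milnor number mu = 6.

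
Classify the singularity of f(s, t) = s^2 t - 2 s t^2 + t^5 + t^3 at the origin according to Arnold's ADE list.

The Hessian of f at 0 has rank 0. Corank 2; j^3 = t*(s - t)^2 has shape L^2 M (L != M), so D-series; mu = 6 gives D_6.

D_{6}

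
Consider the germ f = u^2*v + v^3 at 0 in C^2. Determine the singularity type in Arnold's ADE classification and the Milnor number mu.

Type D4, Milnor number mu = 4.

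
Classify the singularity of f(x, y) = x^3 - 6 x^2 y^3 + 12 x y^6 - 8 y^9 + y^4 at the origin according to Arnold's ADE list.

E6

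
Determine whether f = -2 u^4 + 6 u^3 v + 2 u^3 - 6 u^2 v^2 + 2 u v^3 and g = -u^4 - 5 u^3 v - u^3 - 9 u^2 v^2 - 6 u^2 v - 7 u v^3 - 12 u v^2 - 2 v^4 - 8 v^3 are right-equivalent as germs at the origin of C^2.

Yes.

The Hessian of f at 0 has rank 0. Corank 2; j^3 = 2*u^3 is a perfect cube, so E-series; the 4-jet and mu = 7 give E_7. The Hessian of g at 0 has rank 0. Corank 2; j^3 = -(u + 2*v)^3 is a perfect cube, so E-series; the 4-jet and mu = 7 give E_7. Both have type E_7, hence right-equivalent.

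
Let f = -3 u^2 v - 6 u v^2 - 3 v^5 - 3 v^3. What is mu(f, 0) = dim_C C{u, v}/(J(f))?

6

The Hessian of f at 0 has rank 0. Corank 2; j^3 = -3*v*(u + v)^2 has shape L^2 M (L != M), so D-series; mu = 6 gives D_6.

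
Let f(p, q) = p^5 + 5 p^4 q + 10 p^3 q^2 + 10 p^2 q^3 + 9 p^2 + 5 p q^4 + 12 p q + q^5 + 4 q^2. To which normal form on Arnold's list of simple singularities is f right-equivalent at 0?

A_{4}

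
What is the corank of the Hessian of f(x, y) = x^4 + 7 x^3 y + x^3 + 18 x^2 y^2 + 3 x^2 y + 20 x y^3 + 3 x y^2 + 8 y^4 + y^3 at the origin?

2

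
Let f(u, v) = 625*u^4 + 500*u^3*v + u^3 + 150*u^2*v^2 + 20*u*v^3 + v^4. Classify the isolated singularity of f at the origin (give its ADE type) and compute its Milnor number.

Type E_{6}, Milnor number mu = 6.

The Hessian of f at 0 is [[0, 0], [0, 0]] with rank 0, so corank 2. A Groebner basis of the Jacobian ideal J(f) in C{u,v} is {v^4, u*v^2 + v^3/15, u^2}; counting standard monomials gives mu = 6. Corank 2; j^3 = u^3 is a perfect cube, so E-series; the 4-jet and mu = 6 give E_6.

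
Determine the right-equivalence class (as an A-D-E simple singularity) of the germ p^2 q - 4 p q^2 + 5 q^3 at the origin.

The Hessian of f at 0 has rank 0. Corank 2; j^3 = q*(p^2 - 4*p*q + 5*q^2) splits into three distinct lines over C (the quadratic factor has nonzero discriminant), so D_4.

D_{4}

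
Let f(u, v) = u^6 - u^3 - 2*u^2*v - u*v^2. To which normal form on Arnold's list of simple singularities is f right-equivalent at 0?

D_{7}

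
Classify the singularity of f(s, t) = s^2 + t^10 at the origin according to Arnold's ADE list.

The Hessian of f at 0 has rank 1. Corank 1: A-series; mu = 9 gives A_9.

A_{9}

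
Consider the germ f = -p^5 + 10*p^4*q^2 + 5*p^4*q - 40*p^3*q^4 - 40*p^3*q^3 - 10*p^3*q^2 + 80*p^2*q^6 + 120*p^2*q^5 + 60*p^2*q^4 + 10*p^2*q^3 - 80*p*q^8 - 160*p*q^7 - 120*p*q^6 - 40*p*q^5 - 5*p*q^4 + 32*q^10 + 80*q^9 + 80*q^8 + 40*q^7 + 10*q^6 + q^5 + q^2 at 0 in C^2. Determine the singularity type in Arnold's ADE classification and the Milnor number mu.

Type A4, Milnor number mu = 4.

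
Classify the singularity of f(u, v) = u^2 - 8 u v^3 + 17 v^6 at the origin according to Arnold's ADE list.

The Hessian of f at 0 has rank 1. Corank 1: A-series; mu = 5 gives A_5.

A5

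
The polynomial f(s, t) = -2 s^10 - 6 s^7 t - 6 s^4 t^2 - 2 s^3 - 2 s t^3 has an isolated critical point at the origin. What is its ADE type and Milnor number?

The Hessian of f at 0 is [[0, 0], [0, 0]] with rank 0, so corank 2. A Groebner basis of the Jacobian ideal J(f) in C{s,t} is {s^3, s*t^2, 3*s^2 + t^3}; counting standard monomials gives mu = 7. Corank 2; j^3 = -2*s^3 is a perfect cube, so E-series; the 4-jet and mu = 7 give E_7.

Type E_{7}, Milnor number mu = 7.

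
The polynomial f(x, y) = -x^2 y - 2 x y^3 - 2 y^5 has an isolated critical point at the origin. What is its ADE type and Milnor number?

Type D_{6}, Milnor number mu = 6.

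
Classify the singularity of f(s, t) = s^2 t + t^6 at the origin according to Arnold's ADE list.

D_7

The Hessian of f at 0 has rank 0. Corank 2; j^3 = s^2*t has shape L^2 M (L != M), so D-series; mu = 7 gives D_7.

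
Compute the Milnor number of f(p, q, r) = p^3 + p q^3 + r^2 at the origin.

The Hessian of f at 0 has rank 1. Corank 2; j^3 = p^3 is a perfect cube, so E-series; the 4-jet and mu = 7 give E_7.

7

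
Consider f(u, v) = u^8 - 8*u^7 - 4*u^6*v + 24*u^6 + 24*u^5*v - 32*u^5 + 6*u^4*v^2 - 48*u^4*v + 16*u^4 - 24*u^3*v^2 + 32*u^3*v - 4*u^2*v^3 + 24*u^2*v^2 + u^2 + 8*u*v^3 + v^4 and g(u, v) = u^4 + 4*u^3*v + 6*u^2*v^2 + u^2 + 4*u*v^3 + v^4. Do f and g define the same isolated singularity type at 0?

The Hessian of f at 0 is [[2, 0], [0, 0]] with rank 1, so corank 1. A Groebner basis of the Jacobian ideal J(f) in C{u,v} is {v^3, u}; counting standard monomials gives mu = 3. Corank 1: A-series; mu = 3 gives A_3. The Hessian of g at 0 is [[2, 0], [0, 0]] with rank 1, so corank 1. A Groebner basis of the Jacobian ideal J(g) in C{u,v} is {v^3, u}; counting standard monomials gives mu = 3. Corank 1: A-series; mu = 3 gives A_3. Both have type A_3, hence right-equivalent.

Yes.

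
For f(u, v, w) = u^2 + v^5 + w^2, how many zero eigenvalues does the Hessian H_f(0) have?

Hessian at 0 has rank 2.

1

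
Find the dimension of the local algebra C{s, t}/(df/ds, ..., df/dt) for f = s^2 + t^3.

2

The Hessian of f at 0 has rank 1. Corank 1: A-series; mu = 2 gives A_2.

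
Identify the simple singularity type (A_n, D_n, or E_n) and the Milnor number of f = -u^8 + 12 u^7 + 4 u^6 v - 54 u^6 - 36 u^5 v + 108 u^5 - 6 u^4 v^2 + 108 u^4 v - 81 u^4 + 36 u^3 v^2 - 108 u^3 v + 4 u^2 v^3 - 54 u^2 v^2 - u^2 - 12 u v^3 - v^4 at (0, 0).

The Hessian of f at 0 is [[-2, 0], [0, 0]] with rank 1, so corank 1. A Groebner basis of the Jacobian ideal J(f) in C{u,v} is {v^3, u}; counting standard monomials gives mu = 3. Corank 1: A-series; mu = 3 gives A_3.

Type A_3, Milnor number mu = 3.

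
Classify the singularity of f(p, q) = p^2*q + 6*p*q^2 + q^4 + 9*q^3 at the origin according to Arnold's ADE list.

D_5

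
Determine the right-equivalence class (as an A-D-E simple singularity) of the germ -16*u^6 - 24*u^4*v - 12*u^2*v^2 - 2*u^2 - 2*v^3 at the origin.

A2

The Hessian of f at 0 is [[-4, 0], [0, 0]] with rank 1, so corank 1. A Groebner basis of the Jacobian ideal J(f) in C{u,v} is {v^2, u}; counting standard monomials gives mu = 2. Corank 1: A-series; mu = 2 gives A_2.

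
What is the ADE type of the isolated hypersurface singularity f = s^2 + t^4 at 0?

The Hessian of f at 0 has rank 1. Corank 1: A-series; mu = 3 gives A_3.

A_{3}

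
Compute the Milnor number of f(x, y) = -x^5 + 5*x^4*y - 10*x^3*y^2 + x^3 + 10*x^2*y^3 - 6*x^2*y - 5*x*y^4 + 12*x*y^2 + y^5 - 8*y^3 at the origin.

8

The Hessian of f at 0 is [[0, 0], [0, 0]] with rank 0, so corank 2. A Groebner basis of the Jacobian ideal J(f) in C{x,y} is {y^5, x*y^3 - 7*y^4/4, x^2 - 4*x*y + 4*y^2}; counting standard monomials gives mu = 8. Corank 2; j^3 = (x - 2*y)^3 is a perfect cube, so E-series; the 5-jet and mu = 8 give E_8.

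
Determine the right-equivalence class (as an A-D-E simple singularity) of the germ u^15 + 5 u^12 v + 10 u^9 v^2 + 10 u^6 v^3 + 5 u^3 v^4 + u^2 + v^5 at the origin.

A_{4}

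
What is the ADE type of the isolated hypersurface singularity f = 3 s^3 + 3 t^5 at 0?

E_8

The Hessian of f at 0 is [[0, 0], [0, 0]] with rank 0, so corank 2. A Groebner basis of the Jacobian ideal J(f) in C{s,t} is {t^4, s^2}; counting standard monomials gives mu = 8. Corank 2; j^3 = 3*s^3 is a perfect cube, so E-series; the 5-jet and mu = 8 give E_8.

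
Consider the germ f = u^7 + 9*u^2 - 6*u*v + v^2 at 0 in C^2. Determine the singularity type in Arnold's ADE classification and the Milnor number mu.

Type A_{6}, Milnor number mu = 6.

The Hessian of f at 0 is [[18, -6], [-6, 2]] with rank 1, so corank 1. A Groebner basis of the Jacobian ideal J(f) in C{u,v} is {v^6, u - v/3}; counting standard monomials gives mu = 6. Corank 1: A-series; mu = 6 gives A_6.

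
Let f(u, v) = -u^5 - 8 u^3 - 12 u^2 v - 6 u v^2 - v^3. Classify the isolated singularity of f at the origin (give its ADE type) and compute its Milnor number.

Type E_8, Milnor number mu = 8.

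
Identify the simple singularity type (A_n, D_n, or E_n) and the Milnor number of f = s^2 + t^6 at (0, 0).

The Hessian of f at 0 is [[2, 0], [0, 0]] with rank 1, so corank 1. A Groebner basis of the Jacobian ideal J(f) in C{s,t} is {t^5, s}; counting standard monomials gives mu = 5. Corank 1: A-series; mu = 5 gives A_5.

Type A_5, Milnor number mu = 5.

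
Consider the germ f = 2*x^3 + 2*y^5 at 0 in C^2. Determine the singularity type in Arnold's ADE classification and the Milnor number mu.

Type E_{8}, Milnor number mu = 8.

The Hessian of f at 0 has rank 0. Corank 2; j^3 = 2*x^3 is a perfect cube, so E-series; the 5-jet and mu = 8 give E_8.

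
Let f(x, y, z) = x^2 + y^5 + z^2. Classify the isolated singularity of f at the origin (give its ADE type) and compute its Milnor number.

Type A_{4}, Milnor number mu = 4.

The Hessian of f at 0 has rank 2. Corank 1: A-series; mu = 4 gives A_4.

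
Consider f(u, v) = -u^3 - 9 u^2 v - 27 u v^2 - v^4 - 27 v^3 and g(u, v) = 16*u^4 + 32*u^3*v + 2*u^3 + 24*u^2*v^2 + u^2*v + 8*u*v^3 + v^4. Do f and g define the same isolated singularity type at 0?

No.

The Hessian of f at 0 has rank 0. Corank 2; j^3 = -(u + 3*v)^3 is a perfect cube, so E-series; the 4-jet and mu = 6 give E_6. The Hessian of g at 0 has rank 0. Corank 2; j^3 = u^2*(2*u + v) has shape L^2 M (L != M), so D-series; mu = 5 gives D_5. f is E_6 but g is D_5, hence not right-equivalent.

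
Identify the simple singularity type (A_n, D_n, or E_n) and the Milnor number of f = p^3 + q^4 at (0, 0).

The Hessian of f at 0 is [[0, 0], [0, 0]] with rank 0, so corank 2. A Groebner basis of the Jacobian ideal J(f) in C{p,q} is {q^3, p^2}; counting standard monomials gives mu = 6. Corank 2; j^3 = p^3 is a perfect cube, so E-series; the 4-jet and mu = 6 give E_6.

Type E6, Milnor number mu = 6.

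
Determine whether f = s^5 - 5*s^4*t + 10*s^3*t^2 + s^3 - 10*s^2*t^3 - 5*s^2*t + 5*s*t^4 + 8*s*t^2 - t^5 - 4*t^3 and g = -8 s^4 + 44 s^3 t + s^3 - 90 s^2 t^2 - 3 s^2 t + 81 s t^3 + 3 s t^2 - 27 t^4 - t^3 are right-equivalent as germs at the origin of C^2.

No.

The Hessian of f at 0 is [[0, 0], [0, 0]] with rank 0, so corank 2. A Groebner basis of the Jacobian ideal J(f) in C{s,t} is {-s*t/5 + t^4 + 2*t^2/5, s*t^2 - 2*t^3, s^2 - 3*s*t + 2*t^2}; counting standard monomials gives mu = 6. Corank 2; j^3 = (s - 2*t)^2*(s - t) has shape L^2 M (L != M), so D-series; mu = 6 gives D_6. The Hessian of g at 0 is [[0, 0], [0, 0]] with rank 0, so corank 2. A Groebner basis of the Jacobian ideal J(g) in C{s,t} is {3*s^2/4 - 3*s*t/2 + t^4 + t^3/4 + 3*t^2/4, s^3 - 15*s^2/4 + 15*s*t/2 - 9*t^3/4 - 15*t^2/4, s^2*t - 9*s^2/4 + 9*s*t/2 - 7*t^3/4 - 9*t^2/4, -s^2 + s*t^2 + 2*s*t - 4*t^3/3 - t^2}; counting standard monomials gives mu = 7. Corank 2; j^3 = (s - t)^3 is a perfect cube, so E-series; the 4-jet and mu = 7 give E_7. f is D_6 but g is E_7, hence not right-equivalent.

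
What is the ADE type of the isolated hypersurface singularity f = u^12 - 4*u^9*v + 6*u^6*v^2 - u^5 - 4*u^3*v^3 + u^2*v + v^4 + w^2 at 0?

D_{5}

The Hessian of f at 0 has rank 1. Corank 2; j^3 = u^2*v has shape L^2 M (L != M), so D-series; mu = 5 gives D_5.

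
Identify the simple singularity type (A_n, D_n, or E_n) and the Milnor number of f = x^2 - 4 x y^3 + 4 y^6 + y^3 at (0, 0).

The Hessian of f at 0 is [[2, 0], [0, 0]] with rank 1, so corank 1. A Groebner basis of the Jacobian ideal J(f) in C{x,y} is {y^2, x}; counting standard monomials gives mu = 2. Corank 1: A-series; mu = 2 gives A_2.

Type A2, Milnor number mu = 2.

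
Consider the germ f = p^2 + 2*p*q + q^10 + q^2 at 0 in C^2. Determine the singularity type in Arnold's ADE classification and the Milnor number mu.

Type A9, Milnor number mu = 9.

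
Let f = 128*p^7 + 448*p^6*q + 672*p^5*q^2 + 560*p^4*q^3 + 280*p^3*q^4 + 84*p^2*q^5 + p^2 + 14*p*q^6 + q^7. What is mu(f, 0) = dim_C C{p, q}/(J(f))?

6

The Hessian of f at 0 has rank 1. Corank 1: A-series; mu = 6 gives A_6.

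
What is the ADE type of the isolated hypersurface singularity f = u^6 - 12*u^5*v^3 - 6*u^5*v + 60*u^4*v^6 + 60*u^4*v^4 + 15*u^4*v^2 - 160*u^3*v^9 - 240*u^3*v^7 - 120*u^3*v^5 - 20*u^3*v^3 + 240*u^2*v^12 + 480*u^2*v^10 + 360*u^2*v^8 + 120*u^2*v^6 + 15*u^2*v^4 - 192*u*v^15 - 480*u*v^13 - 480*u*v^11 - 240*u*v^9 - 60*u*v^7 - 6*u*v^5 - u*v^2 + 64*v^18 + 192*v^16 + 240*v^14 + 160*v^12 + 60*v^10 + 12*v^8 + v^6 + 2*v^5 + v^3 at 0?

D_7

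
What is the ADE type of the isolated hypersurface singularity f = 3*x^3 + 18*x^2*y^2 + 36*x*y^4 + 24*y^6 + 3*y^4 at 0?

The Hessian of f at 0 is [[0, 0], [0, 0]] with rank 0, so corank 2. A Groebner basis of the Jacobian ideal J(f) in C{x,y} is {x^3, x^2*y, x^2/4 + x*y^2, y^3}; counting standard monomials gives mu = 6. Corank 2; j^3 = 3*x^3 is a perfect cube, so E-series; the 4-jet and mu = 6 give E_6.

E6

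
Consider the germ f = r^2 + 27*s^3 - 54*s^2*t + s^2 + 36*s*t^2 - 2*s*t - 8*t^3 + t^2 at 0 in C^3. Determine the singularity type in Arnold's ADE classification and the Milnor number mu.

The Hessian of f at 0 is [[2, -2, 0], [-2, 2, 0], [0, 0, 2]] with rank 2, so corank 1. A Groebner basis of the Jacobian ideal J(f) in C{s,t,r} is {t^2, s - t, r}; counting standard monomials gives mu = 2. Corank 1: A-series; mu = 2 gives A_2.

Type A_2, Milnor number mu = 2.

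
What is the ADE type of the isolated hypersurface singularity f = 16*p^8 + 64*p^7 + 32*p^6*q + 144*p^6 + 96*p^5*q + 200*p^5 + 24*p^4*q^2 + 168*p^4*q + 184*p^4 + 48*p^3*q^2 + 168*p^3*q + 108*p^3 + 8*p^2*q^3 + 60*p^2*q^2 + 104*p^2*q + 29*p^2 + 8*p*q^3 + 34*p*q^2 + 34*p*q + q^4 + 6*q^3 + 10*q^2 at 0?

A_1

The Hessian of f at 0 has rank 2. Corank 0: nondegenerate Morse point, so A_1.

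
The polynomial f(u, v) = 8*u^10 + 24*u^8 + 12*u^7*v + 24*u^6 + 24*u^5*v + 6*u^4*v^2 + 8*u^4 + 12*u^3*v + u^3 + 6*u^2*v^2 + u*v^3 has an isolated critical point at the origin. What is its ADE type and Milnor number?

Type E_7, Milnor number mu = 7.

The Hessian of f at 0 is [[0, 0], [0, 0]] with rank 0, so corank 2. A Groebner basis of the Jacobian ideal J(f) in C{u,v} is {3*u^2/4 + v^4 + v^3/4, u^3, u^2*v - u^2/4 - v^3/12, u^2 + u*v^2 + v^3/3}; counting standard monomials gives mu = 7. Corank 2; j^3 = u^3 is a perfect cube, so E-series; the 4-jet and mu = 7 give E_7.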